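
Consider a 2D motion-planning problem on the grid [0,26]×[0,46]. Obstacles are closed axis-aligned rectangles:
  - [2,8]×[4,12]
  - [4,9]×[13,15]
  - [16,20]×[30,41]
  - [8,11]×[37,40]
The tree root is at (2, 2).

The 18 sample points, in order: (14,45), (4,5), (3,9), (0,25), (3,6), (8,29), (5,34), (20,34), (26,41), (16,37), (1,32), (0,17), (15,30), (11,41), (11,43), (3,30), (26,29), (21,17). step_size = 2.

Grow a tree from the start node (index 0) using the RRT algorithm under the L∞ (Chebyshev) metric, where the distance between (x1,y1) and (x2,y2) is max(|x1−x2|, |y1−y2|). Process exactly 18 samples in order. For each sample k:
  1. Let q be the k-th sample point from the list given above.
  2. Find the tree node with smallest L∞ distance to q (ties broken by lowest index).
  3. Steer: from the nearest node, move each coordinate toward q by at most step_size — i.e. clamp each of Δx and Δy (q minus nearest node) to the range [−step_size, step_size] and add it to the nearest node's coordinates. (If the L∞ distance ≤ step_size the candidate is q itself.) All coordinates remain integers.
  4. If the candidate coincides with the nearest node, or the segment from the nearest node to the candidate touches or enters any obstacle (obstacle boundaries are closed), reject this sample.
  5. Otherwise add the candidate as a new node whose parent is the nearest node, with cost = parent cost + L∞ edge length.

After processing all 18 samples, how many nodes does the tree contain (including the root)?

1. q=(14,45) nearest=0 d=43 new=(4,4) → blocked by [2,8]×[4,12], reject
2. q=(4,5) nearest=0 d=3 new=(4,4) → blocked by [2,8]×[4,12], reject
3. q=(3,9) nearest=0 d=7 new=(3,4) → blocked by [2,8]×[4,12], reject
4. q=(0,25) nearest=0 d=23 new=(0,4) → add node 1 parent=0 cost=2
5. q=(3,6) nearest=1 d=3 new=(2,6) → blocked by [2,8]×[4,12], reject
6. q=(8,29) nearest=1 d=25 new=(2,6) → blocked by [2,8]×[4,12], reject
7. q=(5,34) nearest=1 d=30 new=(2,6) → blocked by [2,8]×[4,12], reject
8. q=(20,34) nearest=1 d=30 new=(2,6) → blocked by [2,8]×[4,12], reject
9. q=(26,41) nearest=1 d=37 new=(2,6) → blocked by [2,8]×[4,12], reject
10. q=(16,37) nearest=1 d=33 new=(2,6) → blocked by [2,8]×[4,12], reject
11. q=(1,32) nearest=1 d=28 new=(1,6) → add node 2 parent=1 cost=4
12. q=(0,17) nearest=2 d=11 new=(0,8) → add node 3 parent=2 cost=6
13. q=(15,30) nearest=3 d=22 new=(2,10) → blocked by [2,8]×[4,12], reject
14. q=(11,41) nearest=3 d=33 new=(2,10) → blocked by [2,8]×[4,12], reject
15. q=(11,43) nearest=3 d=35 new=(2,10) → blocked by [2,8]×[4,12], reject
16. q=(3,30) nearest=3 d=22 new=(2,10) → blocked by [2,8]×[4,12], reject
17. q=(26,29) nearest=2 d=25 new=(3,8) → blocked by [2,8]×[4,12], reject
18. q=(21,17) nearest=0 d=19 new=(4,4) → blocked by [2,8]×[4,12], reject

Node count: 4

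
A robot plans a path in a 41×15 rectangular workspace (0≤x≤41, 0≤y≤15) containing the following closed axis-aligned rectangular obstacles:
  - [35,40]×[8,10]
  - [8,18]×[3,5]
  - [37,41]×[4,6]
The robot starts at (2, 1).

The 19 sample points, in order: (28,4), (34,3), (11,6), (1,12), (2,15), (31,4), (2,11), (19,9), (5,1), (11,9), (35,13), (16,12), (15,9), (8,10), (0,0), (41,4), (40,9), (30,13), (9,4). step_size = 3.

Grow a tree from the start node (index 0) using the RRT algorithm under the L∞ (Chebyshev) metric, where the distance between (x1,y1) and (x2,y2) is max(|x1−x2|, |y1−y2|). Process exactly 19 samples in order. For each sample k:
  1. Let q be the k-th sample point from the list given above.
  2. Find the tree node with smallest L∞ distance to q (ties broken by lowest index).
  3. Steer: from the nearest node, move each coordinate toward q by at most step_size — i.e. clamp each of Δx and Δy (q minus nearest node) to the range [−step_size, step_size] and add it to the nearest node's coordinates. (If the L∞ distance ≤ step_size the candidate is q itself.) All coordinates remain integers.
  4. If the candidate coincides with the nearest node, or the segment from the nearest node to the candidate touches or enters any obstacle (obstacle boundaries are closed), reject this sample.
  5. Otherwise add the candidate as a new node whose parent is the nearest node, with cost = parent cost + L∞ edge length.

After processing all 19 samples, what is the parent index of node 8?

Parent of node 8: 6

1. q=(28,4) nearest=0 d=26 new=(5,4) → add node 1 parent=0 cost=3
2. q=(34,3) nearest=1 d=29 new=(8,3) → blocked by [8,18]×[3,5], reject
3. q=(11,6) nearest=1 d=6 new=(8,6) → add node 2 parent=1 cost=6
4. q=(1,12) nearest=2 d=7 new=(5,9) → add node 3 parent=2 cost=9
5. q=(2,15) nearest=3 d=6 new=(2,12) → add node 4 parent=3 cost=12
6. q=(31,4) nearest=2 d=23 new=(11,4) → blocked by [8,18]×[3,5], reject
7. q=(2,11) nearest=4 d=1 new=(2,11) → add node 5 parent=4 cost=13
8. q=(19,9) nearest=2 d=11 new=(11,9) → add node 6 parent=2 cost=9
9. q=(5,1) nearest=0 d=3 new=(5,1) → add node 7 parent=0 cost=3
10. q=(11,9) nearest=6 d=0 → coincident, reject
11. q=(35,13) nearest=6 d=24 new=(14,12) → add node 8 parent=6 cost=12
12. q=(16,12) nearest=8 d=2 new=(16,12) → add node 9 parent=8 cost=14
13. q=(15,9) nearest=8 d=3 new=(15,9) → add node 10 parent=8 cost=15
14. q=(8,10) nearest=3 d=3 new=(8,10) → add node 11 parent=3 cost=12
15. q=(0,0) nearest=0 d=2 new=(0,0) → add node 12 parent=0 cost=2
16. q=(41,4) nearest=9 d=25 new=(19,9) → add node 13 parent=9 cost=17
17. q=(40,9) nearest=13 d=21 new=(22,9) → add node 14 parent=13 cost=20
18. q=(30,13) nearest=14 d=8 new=(25,12) → add node 15 parent=14 cost=23
19. q=(9,4) nearest=2 d=2 new=(9,4) → blocked by [8,18]×[3,5], reject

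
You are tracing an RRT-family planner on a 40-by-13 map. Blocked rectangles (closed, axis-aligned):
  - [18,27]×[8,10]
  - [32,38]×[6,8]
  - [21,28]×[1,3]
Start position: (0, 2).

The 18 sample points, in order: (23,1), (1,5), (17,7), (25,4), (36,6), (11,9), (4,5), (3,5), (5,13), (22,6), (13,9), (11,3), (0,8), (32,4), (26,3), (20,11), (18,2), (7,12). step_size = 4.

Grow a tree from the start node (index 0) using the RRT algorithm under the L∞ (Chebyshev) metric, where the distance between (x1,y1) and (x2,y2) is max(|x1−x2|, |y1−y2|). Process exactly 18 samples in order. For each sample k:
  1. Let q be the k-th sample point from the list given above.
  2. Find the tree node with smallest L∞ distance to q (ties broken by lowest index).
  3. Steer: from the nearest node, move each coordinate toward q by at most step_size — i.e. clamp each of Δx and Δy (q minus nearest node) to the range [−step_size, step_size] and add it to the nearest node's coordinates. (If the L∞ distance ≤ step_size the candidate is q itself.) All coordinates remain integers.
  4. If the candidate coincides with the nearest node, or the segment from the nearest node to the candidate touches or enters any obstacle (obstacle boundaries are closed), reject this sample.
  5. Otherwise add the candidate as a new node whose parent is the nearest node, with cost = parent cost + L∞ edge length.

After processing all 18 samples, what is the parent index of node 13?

1. q=(23,1) nearest=0 d=23 new=(4,1) → add node 1 parent=0 cost=4
2. q=(1,5) nearest=0 d=3 new=(1,5) → add node 2 parent=0 cost=3
3. q=(17,7) nearest=1 d=13 new=(8,5) → add node 3 parent=1 cost=8
4. q=(25,4) nearest=3 d=17 new=(12,4) → add node 4 parent=3 cost=12
5. q=(36,6) nearest=4 d=24 new=(16,6) → add node 5 parent=4 cost=16
6. q=(11,9) nearest=3 d=4 new=(11,9) → add node 6 parent=3 cost=12
7. q=(4,5) nearest=2 d=3 new=(4,5) → add node 7 parent=2 cost=6
8. q=(3,5) nearest=7 d=1 new=(3,5) → add node 8 parent=7 cost=7
9. q=(5,13) nearest=6 d=6 new=(7,13) → add node 9 parent=6 cost=16
10. q=(22,6) nearest=5 d=6 new=(20,6) → add node 10 parent=5 cost=20
11. q=(13,9) nearest=6 d=2 new=(13,9) → add node 11 parent=6 cost=14
12. q=(11,3) nearest=4 d=1 new=(11,3) → add node 12 parent=4 cost=13
13. q=(0,8) nearest=2 d=3 new=(0,8) → add node 13 parent=2 cost=6
14. q=(32,4) nearest=10 d=12 new=(24,4) → add node 14 parent=10 cost=24
15. q=(26,3) nearest=14 d=2 new=(26,3) → blocked by [21,28]×[1,3], reject
16. q=(20,11) nearest=5 d=5 new=(20,10) → blocked by [18,27]×[8,10], reject
17. q=(18,2) nearest=5 d=4 new=(18,2) → add node 15 parent=5 cost=20
18. q=(7,12) nearest=9 d=1 new=(7,12) → add node 16 parent=9 cost=17

Parent of node 13: 2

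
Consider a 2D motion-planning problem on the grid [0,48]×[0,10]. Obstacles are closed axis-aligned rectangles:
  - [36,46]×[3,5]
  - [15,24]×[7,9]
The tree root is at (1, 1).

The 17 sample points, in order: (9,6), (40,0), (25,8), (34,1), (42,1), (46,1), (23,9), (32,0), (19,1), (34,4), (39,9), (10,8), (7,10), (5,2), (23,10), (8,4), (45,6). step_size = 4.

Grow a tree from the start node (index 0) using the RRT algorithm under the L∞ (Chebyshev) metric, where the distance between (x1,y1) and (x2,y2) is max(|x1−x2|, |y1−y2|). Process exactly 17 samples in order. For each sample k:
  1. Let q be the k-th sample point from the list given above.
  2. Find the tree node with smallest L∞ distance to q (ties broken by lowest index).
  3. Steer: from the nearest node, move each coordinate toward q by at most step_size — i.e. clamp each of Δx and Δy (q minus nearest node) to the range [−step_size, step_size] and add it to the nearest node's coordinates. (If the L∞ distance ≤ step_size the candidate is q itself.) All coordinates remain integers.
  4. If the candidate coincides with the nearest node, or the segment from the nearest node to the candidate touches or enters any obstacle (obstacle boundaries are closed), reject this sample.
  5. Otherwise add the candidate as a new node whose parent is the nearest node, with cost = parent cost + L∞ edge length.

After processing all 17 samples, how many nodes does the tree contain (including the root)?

1. q=(9,6) nearest=0 d=8 new=(5,5) → add node 1 parent=0 cost=4
2. q=(40,0) nearest=1 d=35 new=(9,1) → add node 2 parent=1 cost=8
3. q=(25,8) nearest=2 d=16 new=(13,5) → add node 3 parent=2 cost=12
4. q=(34,1) nearest=3 d=21 new=(17,1) → add node 4 parent=3 cost=16
5. q=(42,1) nearest=4 d=25 new=(21,1) → add node 5 parent=4 cost=20
6. q=(46,1) nearest=5 d=25 new=(25,1) → add node 6 parent=5 cost=24
7. q=(23,9) nearest=4 d=8 new=(21,5) → add node 7 parent=4 cost=20
8. q=(32,0) nearest=6 d=7 new=(29,0) → add node 8 parent=6 cost=28
9. q=(19,1) nearest=4 d=2 new=(19,1) → add node 9 parent=4 cost=18
10. q=(34,4) nearest=8 d=5 new=(33,4) → add node 10 parent=8 cost=32
11. q=(39,9) nearest=10 d=6 new=(37,8) → add node 11 parent=10 cost=36
12. q=(10,8) nearest=3 d=3 new=(10,8) → add node 12 parent=3 cost=15
13. q=(7,10) nearest=12 d=3 new=(7,10) → add node 13 parent=12 cost=18
14. q=(5,2) nearest=1 d=3 new=(5,2) → add node 14 parent=1 cost=7
15. q=(23,10) nearest=7 d=5 new=(23,9) → blocked by [15,24]×[7,9], reject
16. q=(8,4) nearest=1 d=3 new=(8,4) → add node 15 parent=1 cost=7
17. q=(45,6) nearest=11 d=8 new=(41,6) → add node 16 parent=11 cost=40

Node count: 17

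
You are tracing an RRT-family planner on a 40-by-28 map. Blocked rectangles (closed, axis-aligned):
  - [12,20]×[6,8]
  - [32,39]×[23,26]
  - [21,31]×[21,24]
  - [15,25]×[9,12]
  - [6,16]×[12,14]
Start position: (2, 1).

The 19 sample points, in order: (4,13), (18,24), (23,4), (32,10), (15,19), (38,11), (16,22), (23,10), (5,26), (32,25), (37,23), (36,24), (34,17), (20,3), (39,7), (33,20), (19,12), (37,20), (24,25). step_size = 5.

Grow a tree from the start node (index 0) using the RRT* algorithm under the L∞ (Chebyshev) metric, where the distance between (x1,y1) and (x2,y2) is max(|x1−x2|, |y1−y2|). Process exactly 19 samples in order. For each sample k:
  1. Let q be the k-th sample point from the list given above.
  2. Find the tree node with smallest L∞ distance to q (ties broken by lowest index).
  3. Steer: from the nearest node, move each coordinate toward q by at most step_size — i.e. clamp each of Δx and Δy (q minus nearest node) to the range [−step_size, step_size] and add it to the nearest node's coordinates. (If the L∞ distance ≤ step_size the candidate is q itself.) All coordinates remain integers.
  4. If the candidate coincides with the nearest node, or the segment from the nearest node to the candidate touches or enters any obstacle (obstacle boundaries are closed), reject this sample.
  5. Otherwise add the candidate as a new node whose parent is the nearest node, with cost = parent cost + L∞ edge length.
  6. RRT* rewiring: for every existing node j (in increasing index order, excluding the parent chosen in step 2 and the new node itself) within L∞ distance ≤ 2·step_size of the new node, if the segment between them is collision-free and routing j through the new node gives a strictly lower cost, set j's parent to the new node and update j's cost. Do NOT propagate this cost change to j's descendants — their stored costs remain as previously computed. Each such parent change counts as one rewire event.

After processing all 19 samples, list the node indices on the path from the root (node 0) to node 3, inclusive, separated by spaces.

1. q=(4,13) nearest=0 d=12 new=(4,6) → add node 1 parent=0 cost=5
2. q=(18,24) nearest=1 d=18 new=(9,11) → add node 2 parent=1 cost=10
3. q=(23,4) nearest=2 d=14 new=(14,6) → blocked by [12,20]×[6,8], reject
4. q=(32,10) nearest=2 d=23 new=(14,10) → add node 3 parent=2 cost=15
5. q=(15,19) nearest=2 d=8 new=(14,16) → blocked by [6,16]×[12,14], reject
6. q=(38,11) nearest=3 d=24 new=(19,11) → blocked by [15,25]×[9,12], reject
7. q=(16,22) nearest=2 d=11 new=(14,16) → blocked by [6,16]×[12,14], reject
8. q=(23,10) nearest=3 d=9 new=(19,10) → blocked by [15,25]×[9,12], reject
9. q=(5,26) nearest=2 d=15 new=(5,16) → blocked by [6,16]×[12,14], reject
10. q=(32,25) nearest=3 d=18 new=(19,15) → blocked by [15,25]×[9,12], reject
11. q=(37,23) nearest=3 d=23 new=(19,15) → blocked by [15,25]×[9,12], reject
12. q=(36,24) nearest=3 d=22 new=(19,15) → blocked by [15,25]×[9,12], reject
13. q=(34,17) nearest=3 d=20 new=(19,15) → blocked by [15,25]×[9,12], reject
14. q=(20,3) nearest=3 d=7 new=(19,5) → blocked by [12,20]×[6,8], reject
15. q=(39,7) nearest=3 d=25 new=(19,7) → blocked by [12,20]×[6,8], reject
16. q=(33,20) nearest=3 d=19 new=(19,15) → blocked by [15,25]×[9,12], reject
17. q=(19,12) nearest=3 d=5 new=(19,12) → blocked by [15,25]×[9,12], reject
18. q=(37,20) nearest=3 d=23 new=(19,15) → blocked by [15,25]×[9,12], reject
19. q=(24,25) nearest=2 d=15 new=(14,16) → blocked by [6,16]×[12,14], reject

Path: 0 1 2 3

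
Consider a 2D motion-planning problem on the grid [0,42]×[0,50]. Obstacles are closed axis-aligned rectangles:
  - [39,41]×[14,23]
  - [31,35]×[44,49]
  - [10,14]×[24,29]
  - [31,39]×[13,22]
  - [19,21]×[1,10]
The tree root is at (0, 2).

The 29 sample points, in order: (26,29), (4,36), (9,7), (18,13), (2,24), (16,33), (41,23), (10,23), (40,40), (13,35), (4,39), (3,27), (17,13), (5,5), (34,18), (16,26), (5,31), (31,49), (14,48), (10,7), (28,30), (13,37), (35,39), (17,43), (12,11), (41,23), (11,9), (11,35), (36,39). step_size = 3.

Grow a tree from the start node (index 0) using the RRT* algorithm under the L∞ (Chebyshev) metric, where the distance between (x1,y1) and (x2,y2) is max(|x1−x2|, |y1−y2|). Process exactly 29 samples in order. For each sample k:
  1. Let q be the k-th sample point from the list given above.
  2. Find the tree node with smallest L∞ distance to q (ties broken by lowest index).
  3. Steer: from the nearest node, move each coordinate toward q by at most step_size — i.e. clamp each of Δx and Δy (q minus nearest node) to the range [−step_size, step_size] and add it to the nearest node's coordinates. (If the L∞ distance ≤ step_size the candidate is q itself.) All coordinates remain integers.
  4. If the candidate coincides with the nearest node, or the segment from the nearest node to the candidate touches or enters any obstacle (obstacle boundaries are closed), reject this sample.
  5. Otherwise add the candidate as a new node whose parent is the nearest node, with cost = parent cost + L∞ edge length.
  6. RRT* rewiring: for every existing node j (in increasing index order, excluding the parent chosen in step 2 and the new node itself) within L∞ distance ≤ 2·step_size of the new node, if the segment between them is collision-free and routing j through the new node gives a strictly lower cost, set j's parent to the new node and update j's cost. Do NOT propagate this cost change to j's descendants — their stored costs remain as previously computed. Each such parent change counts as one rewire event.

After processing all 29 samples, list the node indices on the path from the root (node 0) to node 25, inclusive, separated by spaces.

1. q=(26,29) nearest=0 d=27 new=(3,5) → add node 1 parent=0 cost=3
2. q=(4,36) nearest=1 d=31 new=(4,8) → add node 2 parent=1 cost=6
3. q=(9,7) nearest=2 d=5 new=(7,7) → add node 3 parent=2 cost=9
4. q=(18,13) nearest=3 d=11 new=(10,10) → add node 4 parent=3 cost=12
5. q=(2,24) nearest=4 d=14 new=(7,13) → add node 5 parent=4 cost=15
6. q=(16,33) nearest=5 d=20 new=(10,16) → add node 6 parent=5 cost=18
7. q=(41,23) nearest=4 d=31 new=(13,13) → add node 7 parent=4 cost=15
8. q=(10,23) nearest=6 d=7 new=(10,19) → add node 8 parent=6 cost=21
9. q=(40,40) nearest=7 d=27 new=(16,16) → add node 9 parent=7 cost=18
10. q=(13,35) nearest=8 d=16 new=(13,22) → add node 10 parent=8 cost=24
11. q=(4,39) nearest=10 d=17 new=(10,25) → blocked by [10,14]×[24,29], reject
12. q=(3,27) nearest=8 d=8 new=(7,22) → add node 11 parent=8 cost=24
13. q=(17,13) nearest=9 d=3 new=(17,13) → add node 12 parent=9 cost=21
14. q=(5,5) nearest=1 d=2 new=(5,5) → add node 13 parent=1 cost=5; rewire 3→13 (7<9); rewire 4→13 (10<12)
15. q=(34,18) nearest=12 d=17 new=(20,16) → add node 14 parent=12 cost=24
16. q=(16,26) nearest=10 d=4 new=(16,25) → add node 15 parent=10 cost=27
17. q=(5,31) nearest=10 d=9 new=(10,25) → blocked by [10,14]×[24,29], reject
18. q=(31,49) nearest=15 d=24 new=(19,28) → add node 16 parent=15 cost=30
19. q=(14,48) nearest=16 d=20 new=(16,31) → add node 17 parent=16 cost=33
20. q=(10,7) nearest=3 d=3 new=(10,7) → add node 18 parent=3 cost=10
21. q=(28,30) nearest=16 d=9 new=(22,30) → add node 19 parent=16 cost=33
22. q=(13,37) nearest=17 d=6 new=(13,34) → add node 20 parent=17 cost=36
23. q=(35,39) nearest=19 d=13 new=(25,33) → add node 21 parent=19 cost=36
24. q=(17,43) nearest=20 d=9 new=(16,37) → add node 22 parent=20 cost=39
25. q=(12,11) nearest=4 d=2 new=(12,11) → add node 23 parent=4 cost=12; rewire 6→23 (17<18); rewire 7→23 (14<15); rewire 9→23 (17<18); rewire 12→23 (17<21)
26. q=(41,23) nearest=21 d=16 new=(28,30) → add node 24 parent=21 cost=39
27. q=(11,9) nearest=4 d=1 new=(11,9) → add node 25 parent=4 cost=11
28. q=(11,35) nearest=20 d=2 new=(11,35) → add node 26 parent=20 cost=38
29. q=(36,39) nearest=24 d=9 new=(31,33) → add node 27 parent=24 cost=42

Path: 0 1 13 4 25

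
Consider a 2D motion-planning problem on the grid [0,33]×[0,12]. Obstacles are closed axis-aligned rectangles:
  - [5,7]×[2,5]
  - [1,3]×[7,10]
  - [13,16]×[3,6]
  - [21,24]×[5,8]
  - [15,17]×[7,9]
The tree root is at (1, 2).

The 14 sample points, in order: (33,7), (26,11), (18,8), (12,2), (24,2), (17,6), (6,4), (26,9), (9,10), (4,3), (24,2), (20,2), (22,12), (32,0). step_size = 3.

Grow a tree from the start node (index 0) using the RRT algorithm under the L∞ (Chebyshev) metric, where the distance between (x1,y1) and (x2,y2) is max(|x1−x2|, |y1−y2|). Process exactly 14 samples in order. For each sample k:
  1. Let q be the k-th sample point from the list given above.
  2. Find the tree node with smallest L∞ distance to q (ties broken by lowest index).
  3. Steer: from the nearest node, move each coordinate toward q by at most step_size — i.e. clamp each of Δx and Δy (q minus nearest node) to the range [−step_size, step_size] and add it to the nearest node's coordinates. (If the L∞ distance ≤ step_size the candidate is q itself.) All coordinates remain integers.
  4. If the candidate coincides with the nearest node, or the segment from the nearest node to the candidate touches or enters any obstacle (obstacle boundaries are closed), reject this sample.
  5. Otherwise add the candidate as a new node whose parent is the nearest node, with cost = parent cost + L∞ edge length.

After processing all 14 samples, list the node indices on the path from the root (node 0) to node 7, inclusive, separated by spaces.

1. q=(33,7) nearest=0 d=32 new=(4,5) → add node 1 parent=0 cost=3
2. q=(26,11) nearest=1 d=22 new=(7,8) → add node 2 parent=1 cost=6
3. q=(18,8) nearest=2 d=11 new=(10,8) → add node 3 parent=2 cost=9
4. q=(12,2) nearest=2 d=6 new=(10,5) → add node 4 parent=2 cost=9
5. q=(24,2) nearest=3 d=14 new=(13,5) → blocked by [13,16]×[3,6], reject
6. q=(17,6) nearest=3 d=7 new=(13,6) → blocked by [13,16]×[3,6], reject
7. q=(6,4) nearest=1 d=2 new=(6,4) → blocked by [5,7]×[2,5], reject
8. q=(26,9) nearest=3 d=16 new=(13,9) → add node 5 parent=3 cost=12
9. q=(9,10) nearest=2 d=2 new=(9,10) → add node 6 parent=2 cost=8
10. q=(4,3) nearest=1 d=2 new=(4,3) → add node 7 parent=1 cost=5
11. q=(24,2) nearest=5 d=11 new=(16,6) → blocked by [13,16]×[3,6], reject
12. q=(20,2) nearest=5 d=7 new=(16,6) → blocked by [13,16]×[3,6], reject
13. q=(22,12) nearest=5 d=9 new=(16,12) → add node 8 parent=5 cost=15
14. q=(32,0) nearest=8 d=16 new=(19,9) → add node 9 parent=8 cost=18

Path: 0 1 7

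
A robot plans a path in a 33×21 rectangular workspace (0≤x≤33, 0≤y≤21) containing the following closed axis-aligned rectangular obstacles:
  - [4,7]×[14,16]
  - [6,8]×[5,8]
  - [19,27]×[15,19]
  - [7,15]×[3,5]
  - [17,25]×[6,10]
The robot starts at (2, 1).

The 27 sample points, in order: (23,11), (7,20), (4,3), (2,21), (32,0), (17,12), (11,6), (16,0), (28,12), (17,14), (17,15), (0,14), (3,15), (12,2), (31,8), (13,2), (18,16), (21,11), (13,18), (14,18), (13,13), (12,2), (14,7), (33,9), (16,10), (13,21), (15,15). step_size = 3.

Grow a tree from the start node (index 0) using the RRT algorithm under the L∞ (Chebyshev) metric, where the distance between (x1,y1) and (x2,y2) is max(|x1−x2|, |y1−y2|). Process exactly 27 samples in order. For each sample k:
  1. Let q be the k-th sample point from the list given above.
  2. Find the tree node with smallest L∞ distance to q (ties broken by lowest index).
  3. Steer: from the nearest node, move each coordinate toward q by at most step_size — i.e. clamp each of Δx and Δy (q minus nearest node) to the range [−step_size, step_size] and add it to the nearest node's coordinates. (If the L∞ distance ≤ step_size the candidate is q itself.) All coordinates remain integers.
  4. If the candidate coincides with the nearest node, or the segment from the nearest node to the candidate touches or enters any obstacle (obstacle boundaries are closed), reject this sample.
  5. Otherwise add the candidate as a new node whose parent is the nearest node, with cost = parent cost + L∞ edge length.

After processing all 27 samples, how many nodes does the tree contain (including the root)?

1. q=(23,11) nearest=0 d=21 new=(5,4) → add node 1 parent=0 cost=3
2. q=(7,20) nearest=1 d=16 new=(7,7) → blocked by [6,8]×[5,8], reject
3. q=(4,3) nearest=1 d=1 new=(4,3) → add node 2 parent=1 cost=4
4. q=(2,21) nearest=1 d=17 new=(2,7) → add node 3 parent=1 cost=6
5. q=(32,0) nearest=1 d=27 new=(8,1) → add node 4 parent=1 cost=6
6. q=(17,12) nearest=4 d=11 new=(11,4) → blocked by [7,15]×[3,5], reject
7. q=(11,6) nearest=4 d=5 new=(11,4) → blocked by [7,15]×[3,5], reject
8. q=(16,0) nearest=4 d=8 new=(11,0) → add node 5 parent=4 cost=9
9. q=(28,12) nearest=5 d=17 new=(14,3) → blocked by [7,15]×[3,5], reject
10. q=(17,14) nearest=1 d=12 new=(8,7) → blocked by [6,8]×[5,8], reject
11. q=(17,15) nearest=1 d=12 new=(8,7) → blocked by [6,8]×[5,8], reject
12. q=(0,14) nearest=3 d=7 new=(0,10) → add node 6 parent=3 cost=9
13. q=(3,15) nearest=6 d=5 new=(3,13) → add node 7 parent=6 cost=12
14. q=(12,2) nearest=5 d=2 new=(12,2) → add node 8 parent=5 cost=11
15. q=(31,8) nearest=8 d=19 new=(15,5) → blocked by [7,15]×[3,5], reject
16. q=(13,2) nearest=8 d=1 new=(13,2) → add node 9 parent=8 cost=12
17. q=(18,16) nearest=1 d=13 new=(8,7) → blocked by [6,8]×[5,8], reject
18. q=(21,11) nearest=8 d=9 new=(15,5) → blocked by [7,15]×[3,5], reject
19. q=(13,18) nearest=7 d=10 new=(6,16) → blocked by [4,7]×[14,16], reject
20. q=(14,18) nearest=7 d=11 new=(6,16) → blocked by [4,7]×[14,16], reject
21. q=(13,13) nearest=1 d=9 new=(8,7) → blocked by [6,8]×[5,8], reject
22. q=(12,2) nearest=8 d=0 → coincident, reject
23. q=(14,7) nearest=8 d=5 new=(14,5) → blocked by [7,15]×[3,5], reject
24. q=(33,9) nearest=9 d=20 new=(16,5) → blocked by [7,15]×[3,5], reject
25. q=(16,10) nearest=8 d=8 new=(15,5) → blocked by [7,15]×[3,5], reject
26. q=(13,21) nearest=7 d=10 new=(6,16) → blocked by [4,7]×[14,16], reject
27. q=(15,15) nearest=1 d=11 new=(8,7) → blocked by [6,8]×[5,8], reject

Node count: 10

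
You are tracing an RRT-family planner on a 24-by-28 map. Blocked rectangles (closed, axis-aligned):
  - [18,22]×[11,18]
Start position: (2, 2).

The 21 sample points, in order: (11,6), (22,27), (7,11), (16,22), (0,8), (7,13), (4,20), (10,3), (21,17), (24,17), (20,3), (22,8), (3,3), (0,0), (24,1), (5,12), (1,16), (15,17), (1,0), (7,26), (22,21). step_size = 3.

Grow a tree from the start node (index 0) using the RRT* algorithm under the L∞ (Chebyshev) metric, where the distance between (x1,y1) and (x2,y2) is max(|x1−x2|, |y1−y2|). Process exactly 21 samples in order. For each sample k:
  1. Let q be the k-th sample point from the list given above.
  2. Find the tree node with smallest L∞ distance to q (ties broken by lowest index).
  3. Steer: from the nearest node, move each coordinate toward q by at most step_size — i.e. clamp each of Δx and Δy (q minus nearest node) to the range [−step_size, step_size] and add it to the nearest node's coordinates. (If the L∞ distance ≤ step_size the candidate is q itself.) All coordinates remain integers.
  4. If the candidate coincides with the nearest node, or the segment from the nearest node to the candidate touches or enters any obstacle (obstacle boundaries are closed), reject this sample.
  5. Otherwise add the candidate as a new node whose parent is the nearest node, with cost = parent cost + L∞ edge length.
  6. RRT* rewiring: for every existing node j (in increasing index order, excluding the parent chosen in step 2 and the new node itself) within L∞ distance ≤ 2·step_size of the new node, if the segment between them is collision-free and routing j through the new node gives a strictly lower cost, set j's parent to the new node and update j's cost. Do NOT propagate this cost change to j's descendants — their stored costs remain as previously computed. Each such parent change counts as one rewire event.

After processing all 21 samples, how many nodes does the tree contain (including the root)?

1. q=(11,6) nearest=0 d=9 new=(5,5) → add node 1 parent=0 cost=3
2. q=(22,27) nearest=1 d=22 new=(8,8) → add node 2 parent=1 cost=6
3. q=(7,11) nearest=2 d=3 new=(7,11) → add node 3 parent=2 cost=9
4. q=(16,22) nearest=3 d=11 new=(10,14) → add node 4 parent=3 cost=12
5. q=(0,8) nearest=1 d=5 new=(2,8) → add node 5 parent=1 cost=6
6. q=(7,13) nearest=3 d=2 new=(7,13) → add node 6 parent=3 cost=11
7. q=(4,20) nearest=4 d=6 new=(7,17) → add node 7 parent=4 cost=15
8. q=(10,3) nearest=1 d=5 new=(8,3) → add node 8 parent=1 cost=6
9. q=(21,17) nearest=4 d=11 new=(13,17) → add node 9 parent=4 cost=15
10. q=(24,17) nearest=9 d=11 new=(16,17) → add node 10 parent=9 cost=18
11. q=(20,3) nearest=4 d=11 new=(13,11) → add node 11 parent=4 cost=15
12. q=(22,8) nearest=9 d=9 new=(16,14) → add node 12 parent=9 cost=18
13. q=(3,3) nearest=0 d=1 new=(3,3) → add node 13 parent=0 cost=1
14. q=(0,0) nearest=0 d=2 new=(0,0) → add node 14 parent=0 cost=2
15. q=(24,1) nearest=11 d=11 new=(16,8) → add node 15 parent=11 cost=18
16. q=(5,12) nearest=3 d=2 new=(5,12) → add node 16 parent=3 cost=11
17. q=(1,16) nearest=16 d=4 new=(2,15) → add node 17 parent=16 cost=14
18. q=(15,17) nearest=10 d=1 new=(15,17) → add node 18 parent=10 cost=19
19. q=(1,0) nearest=14 d=1 new=(1,0) → add node 19 parent=14 cost=3
20. q=(7,26) nearest=7 d=9 new=(7,20) → add node 20 parent=7 cost=18
21. q=(22,21) nearest=10 d=6 new=(19,20) → add node 21 parent=10 cost=21

Node count: 22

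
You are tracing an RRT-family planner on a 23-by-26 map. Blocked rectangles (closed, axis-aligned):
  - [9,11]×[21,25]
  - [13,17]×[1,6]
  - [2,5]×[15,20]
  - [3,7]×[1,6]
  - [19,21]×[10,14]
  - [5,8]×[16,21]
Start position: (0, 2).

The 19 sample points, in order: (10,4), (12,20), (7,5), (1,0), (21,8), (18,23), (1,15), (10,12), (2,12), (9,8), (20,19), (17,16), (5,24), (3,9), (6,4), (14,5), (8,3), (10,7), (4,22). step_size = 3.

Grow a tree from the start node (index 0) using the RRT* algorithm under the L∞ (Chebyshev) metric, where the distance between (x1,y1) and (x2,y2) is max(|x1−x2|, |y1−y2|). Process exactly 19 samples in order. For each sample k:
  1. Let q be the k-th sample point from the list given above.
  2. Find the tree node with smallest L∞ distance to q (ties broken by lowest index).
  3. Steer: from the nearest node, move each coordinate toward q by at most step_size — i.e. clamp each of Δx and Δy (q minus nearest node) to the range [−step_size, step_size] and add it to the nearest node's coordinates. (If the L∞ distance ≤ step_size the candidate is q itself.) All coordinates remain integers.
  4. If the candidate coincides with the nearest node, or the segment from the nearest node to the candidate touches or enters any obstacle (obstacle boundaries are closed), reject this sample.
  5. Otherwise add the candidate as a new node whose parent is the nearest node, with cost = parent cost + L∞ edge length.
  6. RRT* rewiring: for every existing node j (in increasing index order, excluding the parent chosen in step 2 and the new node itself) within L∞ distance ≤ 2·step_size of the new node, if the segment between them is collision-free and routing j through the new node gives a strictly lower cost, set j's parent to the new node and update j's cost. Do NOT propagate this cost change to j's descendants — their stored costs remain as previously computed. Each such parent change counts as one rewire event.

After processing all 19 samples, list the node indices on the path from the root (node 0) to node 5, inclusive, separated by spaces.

1. q=(10,4) nearest=0 d=10 new=(3,4) → blocked by [3,7]×[1,6], reject
2. q=(12,20) nearest=0 d=18 new=(3,5) → blocked by [3,7]×[1,6], reject
3. q=(7,5) nearest=0 d=7 new=(3,5) → blocked by [3,7]×[1,6], reject
4. q=(1,0) nearest=0 d=2 new=(1,0) → add node 1 parent=0 cost=2
5. q=(21,8) nearest=1 d=20 new=(4,3) → blocked by [3,7]×[1,6], reject
6. q=(18,23) nearest=0 d=21 new=(3,5) → blocked by [3,7]×[1,6], reject
7. q=(1,15) nearest=0 d=13 new=(1,5) → add node 2 parent=0 cost=3
8. q=(10,12) nearest=2 d=9 new=(4,8) → add node 3 parent=2 cost=6
9. q=(2,12) nearest=3 d=4 new=(2,11) → add node 4 parent=3 cost=9
10. q=(9,8) nearest=3 d=5 new=(7,8) → add node 5 parent=3 cost=9
11. q=(20,19) nearest=5 d=13 new=(10,11) → add node 6 parent=5 cost=12
12. q=(17,16) nearest=6 d=7 new=(13,14) → add node 7 parent=6 cost=15
13. q=(5,24) nearest=7 d=10 new=(10,17) → add node 8 parent=7 cost=18
14. q=(3,9) nearest=3 d=1 new=(3,9) → add node 9 parent=3 cost=7
15. q=(6,4) nearest=3 d=4 new=(6,5) → blocked by [3,7]×[1,6], reject
16. q=(14,5) nearest=6 d=6 new=(13,8) → add node 10 parent=6 cost=15
17. q=(8,3) nearest=3 d=5 new=(7,5) → blocked by [3,7]×[1,6], reject
18. q=(10,7) nearest=5 d=3 new=(10,7) → add node 11 parent=5 cost=12
19. q=(4,22) nearest=8 d=6 new=(7,20) → blocked by [5,8]×[16,21], reject

Path: 0 2 3 5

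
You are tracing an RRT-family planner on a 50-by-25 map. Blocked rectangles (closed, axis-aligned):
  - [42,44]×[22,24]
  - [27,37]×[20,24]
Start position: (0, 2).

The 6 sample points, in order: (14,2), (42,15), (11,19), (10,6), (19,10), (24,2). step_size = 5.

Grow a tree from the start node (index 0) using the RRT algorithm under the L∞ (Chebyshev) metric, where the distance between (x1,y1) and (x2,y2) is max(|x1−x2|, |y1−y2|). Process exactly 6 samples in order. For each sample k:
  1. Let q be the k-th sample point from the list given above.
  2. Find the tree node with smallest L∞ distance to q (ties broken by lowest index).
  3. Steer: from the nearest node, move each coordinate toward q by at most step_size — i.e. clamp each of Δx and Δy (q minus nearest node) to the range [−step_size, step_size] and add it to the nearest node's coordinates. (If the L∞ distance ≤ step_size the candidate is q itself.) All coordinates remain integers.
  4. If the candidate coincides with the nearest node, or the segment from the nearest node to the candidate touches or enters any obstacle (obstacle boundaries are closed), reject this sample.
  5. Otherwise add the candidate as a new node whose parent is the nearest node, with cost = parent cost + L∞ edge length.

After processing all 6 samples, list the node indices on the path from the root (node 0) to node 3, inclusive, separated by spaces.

Path: 0 1 2 3

1. q=(14,2) nearest=0 d=14 new=(5,2) → add node 1 parent=0 cost=5
2. q=(42,15) nearest=1 d=37 new=(10,7) → add node 2 parent=1 cost=10
3. q=(11,19) nearest=2 d=12 new=(11,12) → add node 3 parent=2 cost=15
4. q=(10,6) nearest=2 d=1 new=(10,6) → add node 4 parent=2 cost=11
5. q=(19,10) nearest=3 d=8 new=(16,10) → add node 5 parent=3 cost=20
6. q=(24,2) nearest=5 d=8 new=(21,5) → add node 6 parent=5 cost=25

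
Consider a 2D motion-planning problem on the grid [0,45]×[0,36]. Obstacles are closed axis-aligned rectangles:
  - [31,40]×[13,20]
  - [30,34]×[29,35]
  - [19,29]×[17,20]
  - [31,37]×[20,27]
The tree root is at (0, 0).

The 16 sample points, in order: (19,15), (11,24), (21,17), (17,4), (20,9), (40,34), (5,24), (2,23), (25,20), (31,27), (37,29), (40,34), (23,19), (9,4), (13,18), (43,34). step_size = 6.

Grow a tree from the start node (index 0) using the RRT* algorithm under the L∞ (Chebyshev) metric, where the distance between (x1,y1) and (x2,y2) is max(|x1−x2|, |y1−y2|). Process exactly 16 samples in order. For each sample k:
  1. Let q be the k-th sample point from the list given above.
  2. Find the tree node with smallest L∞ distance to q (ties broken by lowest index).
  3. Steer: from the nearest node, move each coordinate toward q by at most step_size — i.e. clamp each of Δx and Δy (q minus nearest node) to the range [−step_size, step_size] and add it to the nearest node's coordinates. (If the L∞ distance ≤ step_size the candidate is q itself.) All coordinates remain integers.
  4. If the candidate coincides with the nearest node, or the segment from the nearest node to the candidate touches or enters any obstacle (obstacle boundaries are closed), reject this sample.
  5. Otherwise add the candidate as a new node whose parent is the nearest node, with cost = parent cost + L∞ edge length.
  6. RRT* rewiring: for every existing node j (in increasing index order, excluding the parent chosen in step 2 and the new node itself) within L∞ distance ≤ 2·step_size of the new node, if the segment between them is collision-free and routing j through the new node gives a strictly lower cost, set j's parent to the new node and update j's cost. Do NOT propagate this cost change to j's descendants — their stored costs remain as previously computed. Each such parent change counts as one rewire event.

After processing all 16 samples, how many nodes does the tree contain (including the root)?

1. q=(19,15) nearest=0 d=19 new=(6,6) → add node 1 parent=0 cost=6
2. q=(11,24) nearest=1 d=18 new=(11,12) → add node 2 parent=1 cost=12
3. q=(21,17) nearest=2 d=10 new=(17,17) → add node 3 parent=2 cost=18
4. q=(17,4) nearest=2 d=8 new=(17,6) → add node 4 parent=2 cost=18
5. q=(20,9) nearest=4 d=3 new=(20,9) → add node 5 parent=4 cost=21
6. q=(40,34) nearest=3 d=23 new=(23,23) → blocked by [19,29]×[17,20], reject
7. q=(5,24) nearest=2 d=12 new=(5,18) → add node 6 parent=2 cost=18
8. q=(2,23) nearest=6 d=5 new=(2,23) → add node 7 parent=6 cost=23
9. q=(25,20) nearest=3 d=8 new=(23,20) → blocked by [19,29]×[17,20], reject
10. q=(31,27) nearest=3 d=14 new=(23,23) → blocked by [19,29]×[17,20], reject
11. q=(37,29) nearest=3 d=20 new=(23,23) → blocked by [19,29]×[17,20], reject
12. q=(40,34) nearest=3 d=23 new=(23,23) → blocked by [19,29]×[17,20], reject
13. q=(23,19) nearest=3 d=6 new=(23,19) → blocked by [19,29]×[17,20], reject
14. q=(9,4) nearest=1 d=3 new=(9,4) → add node 8 parent=1 cost=9; rewire 4→8 (17<18); rewire 5→8 (20<21)
15. q=(13,18) nearest=3 d=4 new=(13,18) → add node 9 parent=3 cost=22
16. q=(43,34) nearest=5 d=25 new=(26,15) → add node 10 parent=5 cost=26

Node count: 11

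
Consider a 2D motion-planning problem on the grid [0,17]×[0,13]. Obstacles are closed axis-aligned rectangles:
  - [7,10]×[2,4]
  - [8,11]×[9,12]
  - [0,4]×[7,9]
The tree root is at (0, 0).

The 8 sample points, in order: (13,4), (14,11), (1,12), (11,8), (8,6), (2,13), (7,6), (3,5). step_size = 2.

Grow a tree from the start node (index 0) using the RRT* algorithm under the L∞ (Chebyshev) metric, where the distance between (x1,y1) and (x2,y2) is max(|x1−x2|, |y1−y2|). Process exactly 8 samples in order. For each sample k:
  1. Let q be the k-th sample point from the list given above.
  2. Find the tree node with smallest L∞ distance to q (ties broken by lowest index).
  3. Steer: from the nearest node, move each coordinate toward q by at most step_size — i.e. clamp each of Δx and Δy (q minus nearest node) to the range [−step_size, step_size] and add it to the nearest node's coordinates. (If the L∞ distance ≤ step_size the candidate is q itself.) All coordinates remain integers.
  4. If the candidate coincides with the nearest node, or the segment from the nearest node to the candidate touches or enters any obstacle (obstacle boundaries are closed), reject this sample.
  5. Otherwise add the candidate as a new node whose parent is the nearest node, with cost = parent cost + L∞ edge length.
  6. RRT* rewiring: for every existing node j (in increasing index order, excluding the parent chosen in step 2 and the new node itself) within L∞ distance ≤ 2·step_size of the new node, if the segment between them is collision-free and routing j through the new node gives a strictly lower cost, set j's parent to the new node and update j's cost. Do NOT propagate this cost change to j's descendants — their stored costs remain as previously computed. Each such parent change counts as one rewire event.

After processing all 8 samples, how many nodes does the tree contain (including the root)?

1. q=(13,4) nearest=0 d=13 new=(2,2) → add node 1 parent=0 cost=2
2. q=(14,11) nearest=1 d=12 new=(4,4) → add node 2 parent=1 cost=4
3. q=(1,12) nearest=2 d=8 new=(2,6) → add node 3 parent=2 cost=6
4. q=(11,8) nearest=2 d=7 new=(6,6) → add node 4 parent=2 cost=6
5. q=(8,6) nearest=4 d=2 new=(8,6) → add node 5 parent=4 cost=8
6. q=(2,13) nearest=3 d=7 new=(2,8) → blocked by [0,4]×[7,9], reject
7. q=(7,6) nearest=4 d=1 new=(7,6) → add node 6 parent=4 cost=7
8. q=(3,5) nearest=2 d=1 new=(3,5) → add node 7 parent=2 cost=5

Node count: 8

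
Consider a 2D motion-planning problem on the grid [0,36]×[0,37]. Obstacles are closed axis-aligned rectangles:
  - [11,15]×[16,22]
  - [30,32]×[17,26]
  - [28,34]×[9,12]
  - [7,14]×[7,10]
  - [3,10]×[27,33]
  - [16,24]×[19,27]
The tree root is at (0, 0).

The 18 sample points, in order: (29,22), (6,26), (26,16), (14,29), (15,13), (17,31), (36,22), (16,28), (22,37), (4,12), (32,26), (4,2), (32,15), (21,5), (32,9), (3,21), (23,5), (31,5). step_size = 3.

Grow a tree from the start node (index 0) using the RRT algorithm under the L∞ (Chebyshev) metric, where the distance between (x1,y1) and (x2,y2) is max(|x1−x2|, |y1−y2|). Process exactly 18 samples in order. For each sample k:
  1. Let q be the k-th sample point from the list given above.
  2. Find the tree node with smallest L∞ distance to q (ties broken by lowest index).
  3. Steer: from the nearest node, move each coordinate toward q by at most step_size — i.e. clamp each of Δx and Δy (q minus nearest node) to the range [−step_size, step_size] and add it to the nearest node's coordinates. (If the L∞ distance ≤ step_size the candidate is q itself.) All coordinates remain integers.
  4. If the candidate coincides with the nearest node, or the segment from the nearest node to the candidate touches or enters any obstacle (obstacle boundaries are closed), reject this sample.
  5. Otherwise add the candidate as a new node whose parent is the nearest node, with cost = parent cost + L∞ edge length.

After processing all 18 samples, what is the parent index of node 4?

1. q=(29,22) nearest=0 d=29 new=(3,3) → add node 1 parent=0 cost=3
2. q=(6,26) nearest=1 d=23 new=(6,6) → add node 2 parent=1 cost=6
3. q=(26,16) nearest=2 d=20 new=(9,9) → blocked by [7,14]×[7,10], reject
4. q=(14,29) nearest=2 d=23 new=(9,9) → blocked by [7,14]×[7,10], reject
5. q=(15,13) nearest=2 d=9 new=(9,9) → blocked by [7,14]×[7,10], reject
6. q=(17,31) nearest=2 d=25 new=(9,9) → blocked by [7,14]×[7,10], reject
7. q=(36,22) nearest=2 d=30 new=(9,9) → blocked by [7,14]×[7,10], reject
8. q=(16,28) nearest=2 d=22 new=(9,9) → blocked by [7,14]×[7,10], reject
9. q=(22,37) nearest=2 d=31 new=(9,9) → blocked by [7,14]×[7,10], reject
10. q=(4,12) nearest=2 d=6 new=(4,9) → add node 3 parent=2 cost=9
11. q=(32,26) nearest=2 d=26 new=(9,9) → blocked by [7,14]×[7,10], reject
12. q=(4,2) nearest=1 d=1 new=(4,2) → add node 4 parent=1 cost=4
13. q=(32,15) nearest=2 d=26 new=(9,9) → blocked by [7,14]×[7,10], reject
14. q=(21,5) nearest=2 d=15 new=(9,5) → add node 5 parent=2 cost=9
15. q=(32,9) nearest=5 d=23 new=(12,8) → blocked by [7,14]×[7,10], reject
16. q=(3,21) nearest=3 d=12 new=(3,12) → add node 6 parent=3 cost=12
17. q=(23,5) nearest=5 d=14 new=(12,5) → add node 7 parent=5 cost=12
18. q=(31,5) nearest=7 d=19 new=(15,5) → add node 8 parent=7 cost=15

Parent of node 4: 1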